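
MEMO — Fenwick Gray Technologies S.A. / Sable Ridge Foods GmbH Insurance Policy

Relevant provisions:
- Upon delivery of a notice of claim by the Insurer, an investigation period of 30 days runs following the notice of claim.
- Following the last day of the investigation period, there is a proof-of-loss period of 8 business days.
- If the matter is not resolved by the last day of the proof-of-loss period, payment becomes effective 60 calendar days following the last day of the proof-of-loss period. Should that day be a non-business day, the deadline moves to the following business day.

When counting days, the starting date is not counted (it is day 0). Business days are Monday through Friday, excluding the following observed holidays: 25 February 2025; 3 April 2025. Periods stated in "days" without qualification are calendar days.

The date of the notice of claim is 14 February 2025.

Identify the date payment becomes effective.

26 May 2025

The last day of the investigation period: 14 February 2025 + 30 days = 16 March 2025.
From Sunday, 16 March 2025, 8 business days (Mar 17, Mar 18, Mar 19, Mar 20, Mar 21, Mar 24, Mar 25, Mar 26, skipping weekends) brings us to Wednesday, 26 March 2025, which is the last day of the proof-of-loss period.
The date payment becomes effective: 26 March 2025 + 60 days = 25 May 2025. That falls on a Sunday, so it rolls to the next business day, Monday, 26 May 2025.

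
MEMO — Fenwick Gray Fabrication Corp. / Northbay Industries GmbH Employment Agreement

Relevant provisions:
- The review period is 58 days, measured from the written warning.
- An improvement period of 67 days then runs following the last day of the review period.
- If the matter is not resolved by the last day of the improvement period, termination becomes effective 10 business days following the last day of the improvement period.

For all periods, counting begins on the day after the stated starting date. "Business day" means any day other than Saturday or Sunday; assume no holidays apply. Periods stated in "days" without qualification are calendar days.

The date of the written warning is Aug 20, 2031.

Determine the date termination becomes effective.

Jan 6, 2032

The last day of the review period: Aug 20, 2031 + 58 days = Oct 17, 2031.
Adding 67 calendar days to Oct 17, 2031 gives Dec 23, 2031, which is the last day of the improvement period.
The date termination becomes effective: 10 business days after Tuesday, Dec 23, 2031, skipping weekends — Dec 24, Dec 25, Dec 26, Dec 29, Dec 30, Dec 31, Jan 1, Jan 2, Jan 5, Jan 6 — lands on Tuesday, Jan 6, 2032.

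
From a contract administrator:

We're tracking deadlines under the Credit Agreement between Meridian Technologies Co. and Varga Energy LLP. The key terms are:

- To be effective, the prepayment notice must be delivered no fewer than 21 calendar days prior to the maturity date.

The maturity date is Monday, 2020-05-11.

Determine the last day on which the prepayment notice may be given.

2020-04-20

Counting back 21 calendar days from 2020-05-11 gives 2020-04-20.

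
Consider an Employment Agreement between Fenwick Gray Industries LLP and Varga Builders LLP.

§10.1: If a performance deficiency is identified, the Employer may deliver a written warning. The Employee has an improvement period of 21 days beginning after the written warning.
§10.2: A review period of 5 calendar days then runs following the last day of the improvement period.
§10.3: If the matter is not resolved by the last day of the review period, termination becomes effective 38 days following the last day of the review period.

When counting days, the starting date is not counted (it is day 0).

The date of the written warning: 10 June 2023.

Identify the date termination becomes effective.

13 August 2023

Adding 21 calendar days to 10 June 2023 gives 1 July 2023, which is the last day of the improvement period.
Adding 5 calendar days to 1 July 2023 gives 6 July 2023, which is the last day of the review period.
The date termination becomes effective: 6 July 2023 + 38 days = 13 August 2023.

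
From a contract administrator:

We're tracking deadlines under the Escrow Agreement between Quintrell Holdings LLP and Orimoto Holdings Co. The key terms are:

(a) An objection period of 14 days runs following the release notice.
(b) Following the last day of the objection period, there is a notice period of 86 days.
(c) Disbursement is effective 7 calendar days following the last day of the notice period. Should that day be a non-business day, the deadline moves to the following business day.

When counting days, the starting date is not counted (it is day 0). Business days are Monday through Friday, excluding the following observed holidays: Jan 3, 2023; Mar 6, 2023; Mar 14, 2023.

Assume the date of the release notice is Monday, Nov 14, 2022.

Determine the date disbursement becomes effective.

Mar 1, 2023

The last day of the objection period: Nov 14, 2022 + 14 days = Nov 28, 2022.
The last day of the notice period: 86 calendar days after Nov 28, 2022 is Feb 22, 2023.
The date disbursement becomes effective: Feb 22, 2023 + 7 days = Mar 1, 2023. Mar 1, 2023 is a Wednesday and is not a listed holiday, so no roll-forward applies.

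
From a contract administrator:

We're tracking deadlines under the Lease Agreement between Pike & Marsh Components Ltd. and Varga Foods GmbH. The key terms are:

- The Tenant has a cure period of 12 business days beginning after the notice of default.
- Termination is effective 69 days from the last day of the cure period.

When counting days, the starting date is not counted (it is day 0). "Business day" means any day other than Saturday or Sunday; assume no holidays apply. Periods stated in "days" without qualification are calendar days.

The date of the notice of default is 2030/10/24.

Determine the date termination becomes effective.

2031/01/19

From Thursday, 2030/10/24, 12 business days (Oct 25, Oct 28, Oct 29, Oct 30, …, Nov 7, Nov 8, Nov 11, skipping weekends) brings us to Monday, 2030/11/11, which is the last day of the cure period.
The date termination becomes effective: 2030/11/11 + 69 days = 2031/01/19.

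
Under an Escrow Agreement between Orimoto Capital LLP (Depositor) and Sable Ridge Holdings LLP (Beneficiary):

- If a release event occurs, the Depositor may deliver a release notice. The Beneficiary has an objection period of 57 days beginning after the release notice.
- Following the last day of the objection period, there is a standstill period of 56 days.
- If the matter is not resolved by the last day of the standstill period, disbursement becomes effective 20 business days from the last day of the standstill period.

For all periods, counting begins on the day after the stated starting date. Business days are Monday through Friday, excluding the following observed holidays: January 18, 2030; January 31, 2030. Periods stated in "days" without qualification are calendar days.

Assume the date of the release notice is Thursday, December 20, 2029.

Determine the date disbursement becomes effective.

The last day of the objection period: 57 calendar days after December 20, 2029 is February 15, 2030.
Adding 56 calendar days to February 15, 2030 gives April 12, 2030, which is the last day of the standstill period.
The date disbursement becomes effective: 20 business days after Friday, April 12, 2030, skipping weekends — Apr 15, Apr 16, Apr 17, Apr 18, …, May 8, May 9, May 10 — lands on Friday, May 10, 2030.

May 10, 2030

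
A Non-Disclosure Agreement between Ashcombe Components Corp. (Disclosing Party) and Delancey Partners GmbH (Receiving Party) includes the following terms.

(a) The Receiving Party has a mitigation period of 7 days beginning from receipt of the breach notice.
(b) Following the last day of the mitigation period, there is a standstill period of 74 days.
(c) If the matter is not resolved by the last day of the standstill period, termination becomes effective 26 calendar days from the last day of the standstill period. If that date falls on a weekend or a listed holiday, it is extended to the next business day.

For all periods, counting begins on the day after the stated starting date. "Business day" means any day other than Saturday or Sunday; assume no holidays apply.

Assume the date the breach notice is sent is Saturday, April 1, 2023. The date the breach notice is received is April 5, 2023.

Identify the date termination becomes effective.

July 21, 2023

The last day of the mitigation period: April 5, 2023 + 7 days = April 12, 2023.
Adding 74 calendar days to April 12, 2023 gives June 25, 2023, which is the last day of the standstill period.
Adding 26 calendar days to June 25, 2023 gives July 21, 2023, which is the date termination becomes effective. July 21, 2023 is a Friday, so no roll-forward applies.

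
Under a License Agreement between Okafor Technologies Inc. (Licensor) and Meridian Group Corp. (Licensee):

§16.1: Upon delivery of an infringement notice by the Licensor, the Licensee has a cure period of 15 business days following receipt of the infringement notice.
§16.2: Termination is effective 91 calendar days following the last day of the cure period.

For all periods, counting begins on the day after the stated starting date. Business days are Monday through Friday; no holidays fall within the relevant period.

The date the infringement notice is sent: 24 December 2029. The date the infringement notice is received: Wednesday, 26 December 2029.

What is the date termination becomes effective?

17 April 2030

The last day of the cure period: counting 15 business days from Wednesday, 26 December 2029 (Dec 27, Dec 28, Dec 31, Jan 1, …, Jan 14, Jan 15, Jan 16, skipping weekends) reaches Wednesday, 16 January 2030.
The date termination becomes effective: 16 January 2030 + 91 days = 17 April 2030.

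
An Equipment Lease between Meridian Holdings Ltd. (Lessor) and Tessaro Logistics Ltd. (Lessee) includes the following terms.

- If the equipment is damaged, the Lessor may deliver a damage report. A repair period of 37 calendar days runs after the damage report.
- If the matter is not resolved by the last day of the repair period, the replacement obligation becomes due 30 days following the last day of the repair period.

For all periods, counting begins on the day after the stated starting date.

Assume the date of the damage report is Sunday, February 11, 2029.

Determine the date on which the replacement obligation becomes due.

April 19, 2029

The last day of the repair period: February 11, 2029 + 37 days = March 20, 2029.
Adding 30 calendar days to March 20, 2029 gives April 19, 2029, which is the date on which the replacement obligation becomes due.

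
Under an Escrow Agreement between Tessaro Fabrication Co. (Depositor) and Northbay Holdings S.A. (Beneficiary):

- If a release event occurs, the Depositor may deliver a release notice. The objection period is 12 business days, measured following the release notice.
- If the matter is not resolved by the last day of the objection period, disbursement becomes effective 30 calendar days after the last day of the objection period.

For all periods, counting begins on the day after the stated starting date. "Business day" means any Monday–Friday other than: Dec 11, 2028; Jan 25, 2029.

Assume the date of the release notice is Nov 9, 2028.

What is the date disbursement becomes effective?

Dec 27, 2028

The last day of the objection period: counting 12 business days from Thursday, Nov 9, 2028 (Nov 10, Nov 13, Nov 14, Nov 15, …, Nov 23, Nov 24, Nov 27, skipping weekends) reaches Monday, Nov 27, 2028.
The date disbursement becomes effective: Nov 27, 2028 + 30 days = Dec 27, 2028.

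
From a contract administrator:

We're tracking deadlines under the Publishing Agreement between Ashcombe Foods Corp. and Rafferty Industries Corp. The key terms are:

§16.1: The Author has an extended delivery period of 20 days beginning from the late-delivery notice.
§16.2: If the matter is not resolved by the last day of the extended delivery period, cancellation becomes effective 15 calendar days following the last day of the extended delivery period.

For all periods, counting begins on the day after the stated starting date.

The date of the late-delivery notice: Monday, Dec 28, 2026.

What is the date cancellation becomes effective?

The last day of the extended delivery period: 20 calendar days after Dec 28, 2026 is Jan 17, 2027.
The date cancellation becomes effective: Jan 17, 2027 + 15 days = Feb 1, 2027.

Feb 1, 2027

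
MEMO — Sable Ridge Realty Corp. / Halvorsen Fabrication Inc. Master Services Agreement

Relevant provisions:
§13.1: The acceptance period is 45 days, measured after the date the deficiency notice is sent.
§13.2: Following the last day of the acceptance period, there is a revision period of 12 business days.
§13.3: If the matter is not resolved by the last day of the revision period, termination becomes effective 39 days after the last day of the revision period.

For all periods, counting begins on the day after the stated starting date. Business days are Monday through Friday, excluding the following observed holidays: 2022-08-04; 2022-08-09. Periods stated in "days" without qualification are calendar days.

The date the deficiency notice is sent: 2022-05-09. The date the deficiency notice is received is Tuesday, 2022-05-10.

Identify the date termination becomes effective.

2022-08-19

The last day of the acceptance period: 2022-05-09 + 45 days = 2022-06-23.
From Thursday, 2022-06-23, 12 business days (Jun 24, Jun 27, Jun 28, Jun 29, …, Jul 7, Jul 8, Jul 11, skipping weekends) brings us to Monday, 2022-07-11, which is the last day of the revision period.
The date termination becomes effective: 2022-07-11 + 39 days = 2022-08-19.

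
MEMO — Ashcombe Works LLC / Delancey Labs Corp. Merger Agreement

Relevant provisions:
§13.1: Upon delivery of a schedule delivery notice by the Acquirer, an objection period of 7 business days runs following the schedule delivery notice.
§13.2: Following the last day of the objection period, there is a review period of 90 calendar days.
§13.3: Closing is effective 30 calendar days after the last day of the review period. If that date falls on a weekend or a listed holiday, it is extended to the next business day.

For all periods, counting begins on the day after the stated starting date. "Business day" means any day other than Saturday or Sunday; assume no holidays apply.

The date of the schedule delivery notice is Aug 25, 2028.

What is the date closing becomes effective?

Jan 3, 2029

The last day of the objection period: 7 business days after Friday, Aug 25, 2028, skipping weekends — Aug 28, Aug 29, Aug 30, Aug 31, Sep 1, Sep 4, Sep 5 — lands on Tuesday, Sep 5, 2028.
The last day of the review period: Sep 5, 2028 + 90 days = Dec 4, 2028.
The date closing becomes effective: 30 calendar days after Dec 4, 2028 is Jan 3, 2029. Jan 3, 2029 is a Wednesday, so no roll-forward applies.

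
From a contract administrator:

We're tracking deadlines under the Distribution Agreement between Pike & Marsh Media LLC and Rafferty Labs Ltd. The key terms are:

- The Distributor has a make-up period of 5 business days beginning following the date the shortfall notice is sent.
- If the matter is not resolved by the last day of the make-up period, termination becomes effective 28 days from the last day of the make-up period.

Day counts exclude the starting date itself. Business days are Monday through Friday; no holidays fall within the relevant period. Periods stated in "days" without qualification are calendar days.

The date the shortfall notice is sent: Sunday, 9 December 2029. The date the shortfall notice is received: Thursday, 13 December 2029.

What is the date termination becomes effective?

The last day of the make-up period: counting 5 business days from Sunday, 9 December 2029 (Dec 10, Dec 11, Dec 12, Dec 13, Dec 14, skipping weekends) reaches Friday, 14 December 2029.
The date termination becomes effective: 28 calendar days after 14 December 2029 is 11 January 2030.

11 January 2030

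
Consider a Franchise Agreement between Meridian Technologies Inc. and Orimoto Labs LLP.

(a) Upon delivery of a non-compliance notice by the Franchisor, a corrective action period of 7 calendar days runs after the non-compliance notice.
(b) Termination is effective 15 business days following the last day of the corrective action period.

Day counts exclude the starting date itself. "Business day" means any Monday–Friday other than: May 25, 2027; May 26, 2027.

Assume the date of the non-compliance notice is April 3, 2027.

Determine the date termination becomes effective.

Adding 7 calendar days to April 3, 2027 gives April 10, 2027, which is the last day of the corrective action period.
From Saturday, April 10, 2027, 15 business days (Apr 12, Apr 13, Apr 14, Apr 15, …, Apr 28, Apr 29, Apr 30, skipping weekends) brings us to Friday, April 30, 2027, which is the date termination becomes effective.

April 30, 2027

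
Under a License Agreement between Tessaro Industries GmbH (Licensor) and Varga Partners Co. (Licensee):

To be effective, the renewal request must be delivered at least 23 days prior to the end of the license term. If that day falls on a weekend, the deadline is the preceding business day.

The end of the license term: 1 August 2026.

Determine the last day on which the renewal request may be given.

9 July 2026

1 August 2026 minus 23 days is 9 July 2026. That is a Thursday, so no adjustment is needed.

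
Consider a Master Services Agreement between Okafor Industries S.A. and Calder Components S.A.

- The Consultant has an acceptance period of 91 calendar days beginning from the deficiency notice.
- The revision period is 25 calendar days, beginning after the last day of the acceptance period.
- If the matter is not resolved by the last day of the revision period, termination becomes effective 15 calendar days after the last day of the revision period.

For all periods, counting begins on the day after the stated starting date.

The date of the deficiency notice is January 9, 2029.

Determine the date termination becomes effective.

May 20, 2029

The last day of the acceptance period: January 9, 2029 + 91 days = April 10, 2029.
The last day of the revision period: April 10, 2029 + 25 days = May 5, 2029.
Adding 15 calendar days to May 5, 2029 gives May 20, 2029, which is the date termination becomes effective.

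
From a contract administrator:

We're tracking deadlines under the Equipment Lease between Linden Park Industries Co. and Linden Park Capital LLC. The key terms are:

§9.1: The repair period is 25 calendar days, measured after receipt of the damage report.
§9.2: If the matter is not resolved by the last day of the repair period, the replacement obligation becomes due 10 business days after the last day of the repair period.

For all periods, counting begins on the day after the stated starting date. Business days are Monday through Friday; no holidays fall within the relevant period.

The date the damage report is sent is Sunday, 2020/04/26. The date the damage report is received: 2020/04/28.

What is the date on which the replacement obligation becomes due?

2020/06/05

Adding 25 calendar days to 2020/04/28 gives 2020/05/23, which is the last day of the repair period.
The date on which the replacement obligation becomes due: counting 10 business days from Saturday, 2020/05/23 (May 25, May 26, May 27, May 28, May 29, Jun 1, Jun 2, Jun 3, Jun 4, Jun 5, skipping weekends) reaches Friday, 2020/06/05.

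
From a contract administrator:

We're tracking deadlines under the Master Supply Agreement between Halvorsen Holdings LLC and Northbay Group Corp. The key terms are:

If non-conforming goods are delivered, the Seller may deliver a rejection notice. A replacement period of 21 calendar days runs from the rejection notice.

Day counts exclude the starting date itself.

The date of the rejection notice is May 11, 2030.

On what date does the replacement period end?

Jun 1, 2030

The last day of the replacement period: 21 calendar days after May 11, 2030 is Jun 1, 2030.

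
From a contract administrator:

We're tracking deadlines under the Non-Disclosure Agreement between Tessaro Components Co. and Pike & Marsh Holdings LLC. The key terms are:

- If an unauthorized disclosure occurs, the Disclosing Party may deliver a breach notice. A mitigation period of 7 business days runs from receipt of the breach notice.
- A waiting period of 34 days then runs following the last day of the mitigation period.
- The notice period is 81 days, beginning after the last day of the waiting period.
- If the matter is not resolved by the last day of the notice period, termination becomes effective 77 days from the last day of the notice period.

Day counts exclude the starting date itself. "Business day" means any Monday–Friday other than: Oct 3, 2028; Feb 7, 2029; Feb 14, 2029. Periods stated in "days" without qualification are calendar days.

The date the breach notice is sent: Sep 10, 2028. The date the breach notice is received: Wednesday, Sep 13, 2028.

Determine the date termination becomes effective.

Apr 2, 2029

From Wednesday, Sep 13, 2028, 7 business days (Sep 14, Sep 15, Sep 18, Sep 19, Sep 20, Sep 21, Sep 22, skipping weekends) brings us to Friday, Sep 22, 2028, which is the last day of the mitigation period.
The last day of the waiting period: Sep 22, 2028 + 34 days = Oct 26, 2028.
Adding 81 calendar days to Oct 26, 2028 gives Jan 15, 2029, which is the last day of the notice period.
The date termination becomes effective: 77 calendar days after Jan 15, 2029 is Apr 2, 2029.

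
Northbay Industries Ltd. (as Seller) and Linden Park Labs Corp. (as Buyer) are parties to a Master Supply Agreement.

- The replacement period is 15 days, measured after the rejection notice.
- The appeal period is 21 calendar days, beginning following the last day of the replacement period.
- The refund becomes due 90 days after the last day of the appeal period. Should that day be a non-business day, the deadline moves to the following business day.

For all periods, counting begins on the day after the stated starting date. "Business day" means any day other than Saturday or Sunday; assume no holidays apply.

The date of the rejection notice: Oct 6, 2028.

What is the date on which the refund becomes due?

The last day of the replacement period: 15 calendar days after Oct 6, 2028 is Oct 21, 2028.
Adding 21 calendar days to Oct 21, 2028 gives Nov 11, 2028, which is the last day of the appeal period.
The date on which the refund becomes due: 90 calendar days after Nov 11, 2028 is Feb 9, 2029. Feb 9, 2029 is a Friday, so no roll-forward applies.

Feb 9, 2029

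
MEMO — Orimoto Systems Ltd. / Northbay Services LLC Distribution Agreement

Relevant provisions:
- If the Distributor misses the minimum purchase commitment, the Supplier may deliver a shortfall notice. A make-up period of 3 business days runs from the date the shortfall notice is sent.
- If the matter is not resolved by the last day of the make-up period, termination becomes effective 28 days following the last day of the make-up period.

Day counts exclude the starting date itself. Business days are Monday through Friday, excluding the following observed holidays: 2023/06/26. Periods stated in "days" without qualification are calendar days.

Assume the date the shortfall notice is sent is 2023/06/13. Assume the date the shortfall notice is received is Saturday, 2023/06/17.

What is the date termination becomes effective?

The last day of the make-up period: 3 business days after Tuesday, 2023/06/13, skipping weekends — Jun 14, Jun 15, Jun 16 — lands on Friday, 2023/06/16.
The date termination becomes effective: 28 calendar days after 2023/06/16 is 2023/07/14.

2023/07/14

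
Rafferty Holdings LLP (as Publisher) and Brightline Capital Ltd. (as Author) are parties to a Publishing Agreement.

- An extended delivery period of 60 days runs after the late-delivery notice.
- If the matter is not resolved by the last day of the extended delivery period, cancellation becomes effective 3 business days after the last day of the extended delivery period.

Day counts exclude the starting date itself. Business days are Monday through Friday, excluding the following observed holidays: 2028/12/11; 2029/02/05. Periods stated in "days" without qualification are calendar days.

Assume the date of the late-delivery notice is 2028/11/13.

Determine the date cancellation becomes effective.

2029/01/17

The last day of the extended delivery period: 2028/11/13 + 60 days = 2029/01/12.
The date cancellation becomes effective: counting 3 business days from Friday, 2029/01/12 (Jan 15, Jan 16, Jan 17, skipping weekends) reaches Wednesday, 2029/01/17.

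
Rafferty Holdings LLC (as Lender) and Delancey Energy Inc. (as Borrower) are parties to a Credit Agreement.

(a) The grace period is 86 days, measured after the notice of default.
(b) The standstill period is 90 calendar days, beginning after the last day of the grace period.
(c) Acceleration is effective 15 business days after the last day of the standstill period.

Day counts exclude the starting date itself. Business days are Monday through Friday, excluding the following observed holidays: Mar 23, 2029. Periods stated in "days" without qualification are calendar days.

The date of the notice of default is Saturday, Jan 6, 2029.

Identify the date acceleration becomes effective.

The last day of the grace period: Jan 6, 2029 + 86 days = Apr 2, 2029.
Adding 90 calendar days to Apr 2, 2029 gives Jul 1, 2029, which is the last day of the standstill period.
The date acceleration becomes effective: counting 15 business days from Sunday, Jul 1, 2029 (Jul 2, Jul 3, Jul 4, Jul 5, …, Jul 18, Jul 19, Jul 20, skipping weekends) reaches Friday, Jul 20, 2029.

Jul 20, 2029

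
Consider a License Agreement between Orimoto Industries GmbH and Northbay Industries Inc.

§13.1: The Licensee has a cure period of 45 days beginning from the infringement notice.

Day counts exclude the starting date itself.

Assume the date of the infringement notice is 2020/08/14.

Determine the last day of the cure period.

The last day of the cure period: 45 calendar days after 2020/08/14 is 2020/09/28.

2020/09/28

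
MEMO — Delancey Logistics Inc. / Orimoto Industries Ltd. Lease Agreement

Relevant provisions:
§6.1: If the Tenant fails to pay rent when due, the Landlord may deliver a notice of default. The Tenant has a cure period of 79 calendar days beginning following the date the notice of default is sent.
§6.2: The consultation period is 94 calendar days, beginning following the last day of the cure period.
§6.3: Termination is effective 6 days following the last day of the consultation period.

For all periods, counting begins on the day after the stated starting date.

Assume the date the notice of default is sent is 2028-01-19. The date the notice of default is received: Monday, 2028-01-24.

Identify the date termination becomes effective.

2028-07-16

Adding 79 calendar days to 2028-01-19 gives 2028-04-07, which is the last day of the cure period.
The last day of the consultation period: 2028-04-07 + 94 days = 2028-07-10.
Adding 6 calendar days to 2028-07-10 gives 2028-07-16, which is the date termination becomes effective.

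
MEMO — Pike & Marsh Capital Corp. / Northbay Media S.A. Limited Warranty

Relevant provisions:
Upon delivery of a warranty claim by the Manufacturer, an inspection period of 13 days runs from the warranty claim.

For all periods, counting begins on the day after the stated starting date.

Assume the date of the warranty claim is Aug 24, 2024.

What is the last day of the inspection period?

Adding 13 calendar days to Aug 24, 2024 gives Sep 6, 2024, which is the last day of the inspection period.

Sep 6, 2024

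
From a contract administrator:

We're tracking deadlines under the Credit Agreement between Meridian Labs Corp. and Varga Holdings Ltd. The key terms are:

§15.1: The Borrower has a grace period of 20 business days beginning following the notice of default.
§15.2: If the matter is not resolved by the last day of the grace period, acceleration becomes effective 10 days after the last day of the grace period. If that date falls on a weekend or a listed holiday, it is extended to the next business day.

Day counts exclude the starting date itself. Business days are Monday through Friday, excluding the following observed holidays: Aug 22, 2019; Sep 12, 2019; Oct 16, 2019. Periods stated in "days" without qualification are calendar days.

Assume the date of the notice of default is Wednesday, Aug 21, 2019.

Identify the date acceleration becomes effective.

Sep 30, 2019

The last day of the grace period: 20 business days after Wednesday, Aug 21, 2019, skipping weekends and the listed holidays on Aug 22, Sep 12 — Aug 23, Aug 26, Aug 27, Aug 28, …, Sep 18, Sep 19, Sep 20 — lands on Friday, Sep 20, 2019.
Adding 10 calendar days to Sep 20, 2019 gives Sep 30, 2019, which is the date acceleration becomes effective. Sep 30, 2019 is a Monday and is not a listed holiday, so no roll-forward applies.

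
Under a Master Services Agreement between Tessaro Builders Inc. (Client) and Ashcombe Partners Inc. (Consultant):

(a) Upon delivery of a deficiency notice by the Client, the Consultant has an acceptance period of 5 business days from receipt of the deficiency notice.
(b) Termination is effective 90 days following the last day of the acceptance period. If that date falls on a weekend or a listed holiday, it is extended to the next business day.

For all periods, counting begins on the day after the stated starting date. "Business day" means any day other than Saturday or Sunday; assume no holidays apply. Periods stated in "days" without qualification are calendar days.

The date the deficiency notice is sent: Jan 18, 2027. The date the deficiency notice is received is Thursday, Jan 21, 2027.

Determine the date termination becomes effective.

Apr 28, 2027

The last day of the acceptance period: 5 business days after Thursday, Jan 21, 2027, skipping weekends — Jan 22, Jan 25, Jan 26, Jan 27, Jan 28 — lands on Thursday, Jan 28, 2027.
Adding 90 calendar days to Jan 28, 2027 gives Apr 28, 2027, which is the date termination becomes effective. Apr 28, 2027 is a Wednesday, so no roll-forward applies.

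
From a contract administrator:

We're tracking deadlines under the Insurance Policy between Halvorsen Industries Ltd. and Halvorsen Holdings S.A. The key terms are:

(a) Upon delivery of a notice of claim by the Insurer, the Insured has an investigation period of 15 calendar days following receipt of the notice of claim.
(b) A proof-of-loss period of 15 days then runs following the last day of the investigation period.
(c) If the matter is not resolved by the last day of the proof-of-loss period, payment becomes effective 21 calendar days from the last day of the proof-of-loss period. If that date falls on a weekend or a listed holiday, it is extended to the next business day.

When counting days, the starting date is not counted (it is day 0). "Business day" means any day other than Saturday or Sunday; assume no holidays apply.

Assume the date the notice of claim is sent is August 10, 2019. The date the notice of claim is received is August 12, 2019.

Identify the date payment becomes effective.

The last day of the investigation period: 15 calendar days after August 12, 2019 is August 27, 2019.
Adding 15 calendar days to August 27, 2019 gives September 11, 2019, which is the last day of the proof-of-loss period.
The date payment becomes effective: 21 calendar days after September 11, 2019 is October 2, 2019. October 2, 2019 is a Wednesday, so no roll-forward applies.

October 2, 2019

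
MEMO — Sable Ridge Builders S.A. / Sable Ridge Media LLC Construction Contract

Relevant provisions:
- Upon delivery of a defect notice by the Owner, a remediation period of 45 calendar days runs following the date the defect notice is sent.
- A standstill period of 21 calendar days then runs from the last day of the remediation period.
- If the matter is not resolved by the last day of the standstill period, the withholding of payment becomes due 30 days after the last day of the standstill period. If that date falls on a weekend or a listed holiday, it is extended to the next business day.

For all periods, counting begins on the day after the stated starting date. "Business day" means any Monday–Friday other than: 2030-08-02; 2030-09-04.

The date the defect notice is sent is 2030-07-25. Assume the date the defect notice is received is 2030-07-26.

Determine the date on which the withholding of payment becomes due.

2030-10-29

Adding 45 calendar days to 2030-07-25 gives 2030-09-08, which is the last day of the remediation period.
The last day of the standstill period: 21 calendar days after 2030-09-08 is 2030-09-29.
Adding 30 calendar days to 2030-09-29 gives 2030-10-29, which is the date on which the withholding of payment becomes due. 2030-10-29 is a Tuesday and is not a listed holiday, so no roll-forward applies.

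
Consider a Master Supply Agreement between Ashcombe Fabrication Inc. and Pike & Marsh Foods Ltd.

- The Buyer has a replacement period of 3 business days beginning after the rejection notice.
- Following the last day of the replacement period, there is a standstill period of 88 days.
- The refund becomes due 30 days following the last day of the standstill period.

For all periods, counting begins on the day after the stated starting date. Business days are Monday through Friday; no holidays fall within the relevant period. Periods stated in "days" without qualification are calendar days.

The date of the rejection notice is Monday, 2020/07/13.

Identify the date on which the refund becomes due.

2020/11/11

The last day of the replacement period: 3 business days after Monday, 2020/07/13, skipping weekends — Jul 14, Jul 15, Jul 16 — lands on Thursday, 2020/07/16.
The last day of the standstill period: 2020/07/16 + 88 days = 2020/10/12.
Adding 30 calendar days to 2020/10/12 gives 2020/11/11, which is the date on which the refund becomes due.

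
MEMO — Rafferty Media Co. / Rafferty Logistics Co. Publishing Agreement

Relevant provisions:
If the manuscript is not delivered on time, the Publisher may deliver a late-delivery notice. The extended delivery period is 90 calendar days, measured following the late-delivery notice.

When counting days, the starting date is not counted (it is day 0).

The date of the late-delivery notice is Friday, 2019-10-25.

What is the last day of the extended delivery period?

The last day of the extended delivery period: 2019-10-25 + 90 days = 2020-01-23.

2020-01-23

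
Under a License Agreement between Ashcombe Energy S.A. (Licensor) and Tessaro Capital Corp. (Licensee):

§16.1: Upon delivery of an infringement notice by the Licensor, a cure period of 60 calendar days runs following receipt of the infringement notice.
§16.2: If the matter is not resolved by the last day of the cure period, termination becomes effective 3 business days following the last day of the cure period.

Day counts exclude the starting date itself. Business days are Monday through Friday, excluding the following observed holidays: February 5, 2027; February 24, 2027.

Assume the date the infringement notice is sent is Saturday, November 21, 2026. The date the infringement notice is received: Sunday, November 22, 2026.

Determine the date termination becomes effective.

January 26, 2027

The last day of the cure period: November 22, 2026 + 60 days = January 21, 2027.
From Thursday, January 21, 2027, 3 business days (Jan 22, Jan 25, Jan 26, skipping weekends) brings us to Tuesday, January 26, 2027, which is the date termination becomes effective.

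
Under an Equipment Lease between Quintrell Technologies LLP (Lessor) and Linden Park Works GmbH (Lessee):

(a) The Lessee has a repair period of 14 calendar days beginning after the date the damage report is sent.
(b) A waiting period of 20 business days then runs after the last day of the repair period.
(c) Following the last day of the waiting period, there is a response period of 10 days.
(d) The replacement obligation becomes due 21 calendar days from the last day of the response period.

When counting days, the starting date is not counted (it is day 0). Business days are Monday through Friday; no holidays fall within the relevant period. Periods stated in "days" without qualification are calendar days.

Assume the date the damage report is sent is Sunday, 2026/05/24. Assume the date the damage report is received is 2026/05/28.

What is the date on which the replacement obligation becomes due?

The last day of the repair period: 14 calendar days after 2026/05/24 is 2026/06/07.
The last day of the waiting period: counting 20 business days from Sunday, 2026/06/07 (Jun 8, Jun 9, Jun 10, Jun 11, …, Jul 1, Jul 2, Jul 3, skipping weekends) reaches Friday, 2026/07/03.
Adding 10 calendar days to 2026/07/03 gives 2026/07/13, which is the last day of the response period.
The date on which the replacement obligation becomes due: 21 calendar days after 2026/07/13 is 2026/08/03.

2026/08/03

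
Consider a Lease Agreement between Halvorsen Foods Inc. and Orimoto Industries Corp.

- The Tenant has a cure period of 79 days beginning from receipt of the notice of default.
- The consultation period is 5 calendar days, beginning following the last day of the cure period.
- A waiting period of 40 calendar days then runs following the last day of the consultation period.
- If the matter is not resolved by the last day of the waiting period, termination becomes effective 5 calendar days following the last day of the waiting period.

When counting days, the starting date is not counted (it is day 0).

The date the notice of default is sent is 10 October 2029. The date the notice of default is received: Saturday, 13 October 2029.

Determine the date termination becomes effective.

19 February 2030

The last day of the cure period: 13 October 2029 + 79 days = 31 December 2029.
The last day of the consultation period: 31 December 2029 + 5 days = 5 January 2030.
The last day of the waiting period: 5 January 2030 + 40 days = 14 February 2030.
The date termination becomes effective: 5 calendar days after 14 February 2030 is 19 February 2030.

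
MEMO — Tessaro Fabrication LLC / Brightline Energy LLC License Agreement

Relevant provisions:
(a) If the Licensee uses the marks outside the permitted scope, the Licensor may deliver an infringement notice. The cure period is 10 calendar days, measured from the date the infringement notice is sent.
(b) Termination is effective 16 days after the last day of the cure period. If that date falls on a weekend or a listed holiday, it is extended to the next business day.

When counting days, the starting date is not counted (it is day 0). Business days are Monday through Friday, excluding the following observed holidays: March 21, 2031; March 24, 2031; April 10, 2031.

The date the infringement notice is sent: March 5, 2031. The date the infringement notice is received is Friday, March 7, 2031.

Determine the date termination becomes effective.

March 31, 2031

The last day of the cure period: 10 calendar days after March 5, 2031 is March 15, 2031.
The date termination becomes effective: 16 calendar days after March 15, 2031 is March 31, 2031. March 31, 2031 is a Monday and is not a listed holiday, so no roll-forward applies.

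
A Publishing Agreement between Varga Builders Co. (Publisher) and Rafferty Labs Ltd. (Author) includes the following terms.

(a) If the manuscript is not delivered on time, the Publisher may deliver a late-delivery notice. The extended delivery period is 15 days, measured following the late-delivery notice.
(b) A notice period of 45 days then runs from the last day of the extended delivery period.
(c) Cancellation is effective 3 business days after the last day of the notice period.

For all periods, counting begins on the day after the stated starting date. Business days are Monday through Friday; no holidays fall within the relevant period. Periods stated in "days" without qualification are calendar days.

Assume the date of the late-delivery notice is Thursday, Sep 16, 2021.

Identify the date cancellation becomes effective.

Nov 18, 2021

The last day of the extended delivery period: 15 calendar days after Sep 16, 2021 is Oct 1, 2021.
The last day of the notice period: 45 calendar days after Oct 1, 2021 is Nov 15, 2021.
From Monday, Nov 15, 2021, 3 business days (Nov 16, Nov 17, Nov 18, skipping weekends) brings us to Thursday, Nov 18, 2021, which is the date cancellation becomes effective.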